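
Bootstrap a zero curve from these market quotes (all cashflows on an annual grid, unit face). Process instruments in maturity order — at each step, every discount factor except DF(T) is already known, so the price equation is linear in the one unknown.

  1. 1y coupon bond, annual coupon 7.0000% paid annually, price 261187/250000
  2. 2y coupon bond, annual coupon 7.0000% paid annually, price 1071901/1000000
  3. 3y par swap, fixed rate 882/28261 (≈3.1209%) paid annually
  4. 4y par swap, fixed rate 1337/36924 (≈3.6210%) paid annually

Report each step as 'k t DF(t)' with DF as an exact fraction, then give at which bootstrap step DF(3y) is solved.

step 1 [1y] bond c/1=7/100: DF=(261187/250000 − 7/100·(0))/(1+7/100) = 2441/2500 ≈ 0.976400
step 2 [2y] bond c/1=7/100: DF=(1071901/1000000 − 7/100·(0.976400))/(1+7/100) = 9379/10000 ≈ 0.937900
step 3 [3y] swap r/1=882/28261: DF=(1 − 882/28261·(0.976400+0.937900))/(1+882/28261) = 4559/5000 ≈ 0.911800
step 4 [4y] swap r/1=1337/36924: DF=(1 − 1337/36924·(0.976400+0.937900+0.911800))/(1+1337/36924) = 8663/10000 ≈ 0.866300

1 1 2441/2500
2 2 9379/10000
3 3 4559/5000
4 4 8663/10000
DF(3y) is solved at step 3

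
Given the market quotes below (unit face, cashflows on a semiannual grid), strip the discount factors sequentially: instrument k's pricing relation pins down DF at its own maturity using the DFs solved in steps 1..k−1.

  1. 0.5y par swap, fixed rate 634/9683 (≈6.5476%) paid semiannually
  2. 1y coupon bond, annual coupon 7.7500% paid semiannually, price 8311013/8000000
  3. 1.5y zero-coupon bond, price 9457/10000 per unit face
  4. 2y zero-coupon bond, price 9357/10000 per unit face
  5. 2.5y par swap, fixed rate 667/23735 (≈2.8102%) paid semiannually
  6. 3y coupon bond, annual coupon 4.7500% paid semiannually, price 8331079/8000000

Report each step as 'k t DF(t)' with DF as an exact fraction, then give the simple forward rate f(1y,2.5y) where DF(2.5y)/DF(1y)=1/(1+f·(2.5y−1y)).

1 1/2 9683/10000
2 1 241/250
3 3/2 9457/10000
4 2 9357/10000
5 5/2 9333/10000
6 3 9071/10000
f(1y,2.5y) = ((241/250)/(9333/10000) − 1)/(3/2) = 614/27999 ≈ 2.1929%

step 1 [0.5y] swap r/2=317/9683: DF=(1 − 317/9683·(0))/(1+317/9683) = 9683/10000 ≈ 0.968300
step 2 [1y] bond c/2=31/800: DF=(8311013/8000000 − 31/800·(0.968300))/(1+31/800) = 241/250 ≈ 0.964000
step 3 [1.5y] zero: DF = P = 9457/10000 ≈ 0.945700
step 4 [2y] zero: DF = P = 9357/10000 ≈ 0.935700
step 5 [2.5y] swap r/2=667/47470: DF=(1 − 667/47470·(0.968300+0.964000+0.945700+0.935700))/(1+667/47470) = 9333/10000 ≈ 0.933300
step 6 [3y] bond c/2=19/800: DF=(8331079/8000000 − 19/800·(0.968300+0.964000+0.945700+0.935700+0.933300))/(1+19/800) = 9071/10000 ≈ 0.907100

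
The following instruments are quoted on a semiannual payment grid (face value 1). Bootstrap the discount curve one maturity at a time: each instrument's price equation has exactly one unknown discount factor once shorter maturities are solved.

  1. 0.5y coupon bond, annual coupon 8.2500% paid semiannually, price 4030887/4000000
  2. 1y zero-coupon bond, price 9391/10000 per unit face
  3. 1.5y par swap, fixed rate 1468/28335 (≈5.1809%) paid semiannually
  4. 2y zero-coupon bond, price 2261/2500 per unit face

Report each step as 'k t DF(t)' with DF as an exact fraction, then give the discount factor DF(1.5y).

step 1 [0.5y] bond c/2=33/800: DF=(4030887/4000000 − 33/800·(0))/(1+33/800) = 4839/5000 ≈ 0.967800
step 2 [1y] zero: DF = P = 9391/10000 ≈ 0.939100
step 3 [1.5y] swap r/2=734/28335: DF=(1 − 734/28335·(0.967800+0.939100))/(1+734/28335) = 4633/5000 ≈ 0.926600
step 4 [2y] zero: DF = P = 2261/2500 ≈ 0.904400

1 1/2 4839/5000
2 1 9391/10000
3 3/2 4633/5000
4 2 2261/2500
DF(1.5y) = 4633/5000 ≈ 0.926600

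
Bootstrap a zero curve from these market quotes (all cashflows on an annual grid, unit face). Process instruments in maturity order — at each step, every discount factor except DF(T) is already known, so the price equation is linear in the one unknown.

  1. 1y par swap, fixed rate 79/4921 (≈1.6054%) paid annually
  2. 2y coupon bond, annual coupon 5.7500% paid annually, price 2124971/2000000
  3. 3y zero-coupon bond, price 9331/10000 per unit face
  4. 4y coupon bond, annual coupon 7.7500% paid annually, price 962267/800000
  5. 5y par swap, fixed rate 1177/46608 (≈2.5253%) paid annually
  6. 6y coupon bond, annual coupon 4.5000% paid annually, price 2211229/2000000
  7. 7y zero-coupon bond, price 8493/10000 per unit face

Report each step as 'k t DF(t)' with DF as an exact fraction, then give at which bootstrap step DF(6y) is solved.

1 1 4921/5000
2 2 1189/1250
3 3 9331/10000
4 4 91/100
5 5 8823/10000
6 6 8573/10000
7 7 8493/10000
DF(6y) is solved at step 6

step 1 [1y] swap r/1=79/4921: DF=(1 − 79/4921·(0))/(1+79/4921) = 4921/5000 ≈ 0.984200
step 2 [2y] bond c/1=23/400: DF=(2124971/2000000 − 23/400·(0.984200))/(1+23/400) = 1189/1250 ≈ 0.951200
step 3 [3y] zero: DF = P = 9331/10000 ≈ 0.933100
step 4 [4y] bond c/1=31/400: DF=(962267/800000 − 31/400·(0.984200+0.951200+0.933100))/(1+31/400) = 91/100 ≈ 0.910000
step 5 [5y] swap r/1=1177/46608: DF=(1 − 1177/46608·(0.984200+0.951200+0.933100+0.910000))/(1+1177/46608) = 8823/10000 ≈ 0.882300
step 6 [6y] bond c/1=9/200: DF=(2211229/2000000 − 9/200·(0.984200+0.951200+0.933100+0.910000+0.882300))/(1+9/200) = 8573/10000 ≈ 0.857300
step 7 [7y] zero: DF = P = 8493/10000 ≈ 0.849300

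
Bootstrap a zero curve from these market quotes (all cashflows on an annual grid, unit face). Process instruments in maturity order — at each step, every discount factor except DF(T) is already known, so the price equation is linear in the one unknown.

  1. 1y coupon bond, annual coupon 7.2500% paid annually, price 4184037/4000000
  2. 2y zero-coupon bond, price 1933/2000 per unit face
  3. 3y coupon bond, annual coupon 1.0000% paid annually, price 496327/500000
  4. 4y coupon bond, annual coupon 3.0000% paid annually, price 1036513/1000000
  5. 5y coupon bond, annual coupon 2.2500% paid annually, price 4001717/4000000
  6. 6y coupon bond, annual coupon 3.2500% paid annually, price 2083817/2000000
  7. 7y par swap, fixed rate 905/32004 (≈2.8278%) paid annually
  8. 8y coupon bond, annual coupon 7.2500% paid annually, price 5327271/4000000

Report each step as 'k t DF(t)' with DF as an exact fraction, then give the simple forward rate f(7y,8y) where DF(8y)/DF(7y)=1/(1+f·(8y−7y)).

1 1 9753/10000
2 2 1933/2000
3 3 2409/2500
4 4 9217/10000
5 5 4471/5000
6 6 1721/2000
7 7 819/1000
8 8 8091/10000
f(7y,8y) = ((819/1000)/(8091/10000) − 1)/(1) = 11/899 ≈ 1.2236%

step 1 [1y] bond c/1=29/400: DF=(4184037/4000000 − 29/400·(0))/(1+29/400) = 9753/10000 ≈ 0.975300
step 2 [2y] zero: DF = P = 1933/2000 ≈ 0.966500
step 3 [3y] bond c/1=1/100: DF=(496327/500000 − 1/100·(0.975300+0.966500))/(1+1/100) = 2409/2500 ≈ 0.963600
step 4 [4y] bond c/1=3/100: DF=(1036513/1000000 − 3/100·(0.975300+0.966500+0.963600))/(1+3/100) = 9217/10000 ≈ 0.921700
step 5 [5y] bond c/1=9/400: DF=(4001717/4000000 − 9/400·(0.975300+0.966500+0.963600+0.921700))/(1+9/400) = 4471/5000 ≈ 0.894200
step 6 [6y] bond c/1=13/400: DF=(2083817/2000000 − 13/400·(0.975300+0.966500+0.963600+0.921700+0.894200))/(1+13/400) = 1721/2000 ≈ 0.860500
step 7 [7y] swap r/1=905/32004: DF=(1 − 905/32004·(0.975300+0.966500+0.963600+0.921700+0.894200+0.860500))/(1+905/32004) = 819/1000 ≈ 0.819000
step 8 [8y] bond c/1=29/400: DF=(5327271/4000000 − 29/400·(0.975300+0.966500+0.963600+0.921700+0.894200+0.860500+0.819000))/(1+29/400) = 8091/10000 ≈ 0.809100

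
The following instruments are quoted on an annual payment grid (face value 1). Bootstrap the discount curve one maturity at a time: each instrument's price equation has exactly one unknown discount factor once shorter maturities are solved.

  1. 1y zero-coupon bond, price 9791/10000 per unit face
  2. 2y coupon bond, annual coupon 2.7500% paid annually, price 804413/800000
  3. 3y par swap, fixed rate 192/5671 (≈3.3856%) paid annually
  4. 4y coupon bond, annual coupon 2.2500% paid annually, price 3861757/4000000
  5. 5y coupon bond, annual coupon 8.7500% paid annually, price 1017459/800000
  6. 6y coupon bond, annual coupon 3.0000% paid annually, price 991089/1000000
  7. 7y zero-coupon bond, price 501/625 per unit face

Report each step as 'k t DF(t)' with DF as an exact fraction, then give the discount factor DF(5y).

1 1 9791/10000
2 2 2381/2500
3 3 113/125
4 4 4409/5000
5 5 544/625
6 6 4143/5000
7 7 501/625
DF(5y) = 544/625 ≈ 0.870400

step 1 [1y] zero: DF = P = 9791/10000 ≈ 0.979100
step 2 [2y] bond c/1=11/400: DF=(804413/800000 − 11/400·(0.979100))/(1+11/400) = 2381/2500 ≈ 0.952400
step 3 [3y] swap r/1=192/5671: DF=(1 − 192/5671·(0.979100+0.952400))/(1+192/5671) = 113/125 ≈ 0.904000
step 4 [4y] bond c/1=9/400: DF=(3861757/4000000 − 9/400·(0.979100+0.952400+0.904000))/(1+9/400) = 4409/5000 ≈ 0.881800
step 5 [5y] bond c/1=7/80: DF=(1017459/800000 − 7/80·(0.979100+0.952400+0.904000+0.881800))/(1+7/80) = 544/625 ≈ 0.870400
step 6 [6y] bond c/1=3/100: DF=(991089/1000000 − 3/100·(0.979100+0.952400+0.904000+0.881800+0.870400))/(1+3/100) = 4143/5000 ≈ 0.828600
step 7 [7y] zero: DF = P = 501/625 ≈ 0.801600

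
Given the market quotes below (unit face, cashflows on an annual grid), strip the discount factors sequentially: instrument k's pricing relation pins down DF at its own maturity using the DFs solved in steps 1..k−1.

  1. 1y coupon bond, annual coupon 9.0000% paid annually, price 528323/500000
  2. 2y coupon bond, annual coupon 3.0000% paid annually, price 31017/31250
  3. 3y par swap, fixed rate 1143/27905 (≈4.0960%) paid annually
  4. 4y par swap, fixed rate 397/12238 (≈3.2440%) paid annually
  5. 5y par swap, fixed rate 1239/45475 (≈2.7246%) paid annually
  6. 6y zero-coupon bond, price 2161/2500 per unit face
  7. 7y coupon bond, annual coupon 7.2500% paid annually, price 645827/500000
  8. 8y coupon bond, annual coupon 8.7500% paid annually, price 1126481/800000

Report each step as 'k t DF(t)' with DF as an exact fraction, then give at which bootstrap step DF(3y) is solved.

1 1 4847/5000
2 2 4677/5000
3 3 8857/10000
4 4 8809/10000
5 5 8761/10000
6 6 2161/2500
7 7 1677/2000
8 8 7919/10000
DF(3y) is solved at step 3

step 1 [1y] bond c/1=9/100: DF=(528323/500000 − 9/100·(0))/(1+9/100) = 4847/5000 ≈ 0.969400
step 2 [2y] bond c/1=3/100: DF=(31017/31250 − 3/100·(0.969400))/(1+3/100) = 4677/5000 ≈ 0.935400
step 3 [3y] swap r/1=1143/27905: DF=(1 − 1143/27905·(0.969400+0.935400))/(1+1143/27905) = 8857/10000 ≈ 0.885700
step 4 [4y] swap r/1=397/12238: DF=(1 − 397/12238·(0.969400+0.935400+0.885700))/(1+397/12238) = 8809/10000 ≈ 0.880900
step 5 [5y] swap r/1=1239/45475: DF=(1 − 1239/45475·(0.969400+0.935400+0.885700+0.880900))/(1+1239/45475) = 8761/10000 ≈ 0.876100
step 6 [6y] zero: DF = P = 2161/2500 ≈ 0.864400
step 7 [7y] bond c/1=29/400: DF=(645827/500000 − 29/400·(0.969400+0.935400+0.885700+0.880900+0.876100+0.864400))/(1+29/400) = 1677/2000 ≈ 0.838500
step 8 [8y] bond c/1=7/80: DF=(1126481/800000 − 7/80·(0.969400+0.935400+0.885700+0.880900+0.876100+0.864400+0.838500))/(1+7/80) = 7919/10000 ≈ 0.791900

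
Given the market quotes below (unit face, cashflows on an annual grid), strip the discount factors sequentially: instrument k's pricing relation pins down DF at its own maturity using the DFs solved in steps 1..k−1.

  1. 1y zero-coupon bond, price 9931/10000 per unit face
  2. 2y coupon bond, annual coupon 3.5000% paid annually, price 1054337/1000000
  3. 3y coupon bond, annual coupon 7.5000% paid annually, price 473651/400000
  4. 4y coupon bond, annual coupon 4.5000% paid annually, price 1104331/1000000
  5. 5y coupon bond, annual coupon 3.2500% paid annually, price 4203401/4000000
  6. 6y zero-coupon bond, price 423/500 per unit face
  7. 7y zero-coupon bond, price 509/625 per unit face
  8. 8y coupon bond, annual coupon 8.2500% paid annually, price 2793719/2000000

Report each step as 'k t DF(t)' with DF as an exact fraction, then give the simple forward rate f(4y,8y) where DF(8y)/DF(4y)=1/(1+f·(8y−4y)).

step 1 [1y] zero: DF = P = 9931/10000 ≈ 0.993100
step 2 [2y] bond c/1=7/200: DF=(1054337/1000000 − 7/200·(0.993100))/(1+7/200) = 9851/10000 ≈ 0.985100
step 3 [3y] bond c/1=3/40: DF=(473651/400000 − 3/40·(0.993100+0.985100))/(1+3/40) = 1927/2000 ≈ 0.963500
step 4 [4y] bond c/1=9/200: DF=(1104331/1000000 − 9/200·(0.993100+0.985100+0.963500))/(1+9/200) = 9301/10000 ≈ 0.930100
step 5 [5y] bond c/1=13/400: DF=(4203401/4000000 − 13/400·(0.993100+0.985100+0.963500+0.930100))/(1+13/400) = 8959/10000 ≈ 0.895900
step 6 [6y] zero: DF = P = 423/500 ≈ 0.846000
step 7 [7y] zero: DF = P = 509/625 ≈ 0.814400
step 8 [8y] bond c/1=33/400: DF=(2793719/2000000 − 33/400·(0.993100+0.985100+0.963500+0.930100+0.895900+0.846000+0.814400))/(1+33/400) = 1601/2000 ≈ 0.800500

1 1 9931/10000
2 2 9851/10000
3 3 1927/2000
4 4 9301/10000
5 5 8959/10000
6 6 423/500
7 7 509/625
8 8 1601/2000
f(4y,8y) = ((9301/10000)/(1601/2000) − 1)/(4) = 324/8005 ≈ 4.0475%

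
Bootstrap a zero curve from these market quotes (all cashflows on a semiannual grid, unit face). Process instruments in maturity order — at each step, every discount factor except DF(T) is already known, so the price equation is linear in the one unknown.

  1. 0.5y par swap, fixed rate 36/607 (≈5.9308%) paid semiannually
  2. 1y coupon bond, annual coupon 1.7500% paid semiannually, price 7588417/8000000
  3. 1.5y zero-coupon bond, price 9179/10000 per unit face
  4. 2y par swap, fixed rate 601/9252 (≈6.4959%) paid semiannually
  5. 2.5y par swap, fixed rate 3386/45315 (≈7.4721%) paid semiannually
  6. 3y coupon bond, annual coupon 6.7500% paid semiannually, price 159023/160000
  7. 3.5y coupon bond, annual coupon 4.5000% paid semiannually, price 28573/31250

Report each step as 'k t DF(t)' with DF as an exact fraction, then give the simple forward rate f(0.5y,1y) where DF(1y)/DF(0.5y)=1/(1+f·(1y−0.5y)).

step 1 [0.5y] swap r/2=18/607: DF=(1 − 18/607·(0))/(1+18/607) = 607/625 ≈ 0.971200
step 2 [1y] bond c/2=7/800: DF=(7588417/8000000 − 7/800·(0.971200))/(1+7/800) = 9319/10000 ≈ 0.931900
step 3 [1.5y] zero: DF = P = 9179/10000 ≈ 0.917900
step 4 [2y] swap r/2=601/18504: DF=(1 − 601/18504·(0.971200+0.931900+0.917900))/(1+601/18504) = 4399/5000 ≈ 0.879800
step 5 [2.5y] swap r/2=1693/45315: DF=(1 − 1693/45315·(0.971200+0.931900+0.917900+0.879800))/(1+1693/45315) = 8307/10000 ≈ 0.830700
step 6 [3y] bond c/2=27/800: DF=(159023/160000 − 27/800·(0.971200+0.931900+0.917900+0.879800+0.830700))/(1+27/800) = 1627/2000 ≈ 0.813500
step 7 [3.5y] bond c/2=9/400: DF=(28573/31250 − 9/400·(0.971200+0.931900+0.917900+0.879800+0.830700+0.813500))/(1+9/400) = 3883/5000 ≈ 0.776600

1 1/2 607/625
2 1 9319/10000
3 3/2 9179/10000
4 2 4399/5000
5 5/2 8307/10000
6 3 1627/2000
7 7/2 3883/5000
f(0.5y,1y) = ((607/625)/(9319/10000) − 1)/(1/2) = 786/9319 ≈ 8.4344%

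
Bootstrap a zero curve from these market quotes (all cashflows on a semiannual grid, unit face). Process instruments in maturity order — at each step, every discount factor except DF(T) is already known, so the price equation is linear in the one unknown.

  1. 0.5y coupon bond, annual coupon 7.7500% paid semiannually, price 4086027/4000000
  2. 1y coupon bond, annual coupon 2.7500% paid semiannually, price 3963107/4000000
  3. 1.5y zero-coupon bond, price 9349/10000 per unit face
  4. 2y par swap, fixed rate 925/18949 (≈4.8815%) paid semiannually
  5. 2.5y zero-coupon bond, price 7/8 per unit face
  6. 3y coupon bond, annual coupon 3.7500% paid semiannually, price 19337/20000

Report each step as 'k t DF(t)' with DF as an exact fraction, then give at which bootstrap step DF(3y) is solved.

step 1 [0.5y] bond c/2=31/800: DF=(4086027/4000000 − 31/800·(0))/(1+31/800) = 4917/5000 ≈ 0.983400
step 2 [1y] bond c/2=11/800: DF=(3963107/4000000 − 11/800·(0.983400))/(1+11/800) = 241/250 ≈ 0.964000
step 3 [1.5y] zero: DF = P = 9349/10000 ≈ 0.934900
step 4 [2y] swap r/2=925/37898: DF=(1 − 925/37898·(0.983400+0.964000+0.934900))/(1+925/37898) = 363/400 ≈ 0.907500
step 5 [2.5y] zero: DF = P = 7/8 ≈ 0.875000
step 6 [3y] bond c/2=3/160: DF=(19337/20000 − 3/160·(0.983400+0.964000+0.934900+0.907500+0.875000))/(1+3/160) = 1079/1250 ≈ 0.863200

1 1/2 4917/5000
2 1 241/250
3 3/2 9349/10000
4 2 363/400
5 5/2 7/8
6 3 1079/1250
DF(3y) is solved at step 6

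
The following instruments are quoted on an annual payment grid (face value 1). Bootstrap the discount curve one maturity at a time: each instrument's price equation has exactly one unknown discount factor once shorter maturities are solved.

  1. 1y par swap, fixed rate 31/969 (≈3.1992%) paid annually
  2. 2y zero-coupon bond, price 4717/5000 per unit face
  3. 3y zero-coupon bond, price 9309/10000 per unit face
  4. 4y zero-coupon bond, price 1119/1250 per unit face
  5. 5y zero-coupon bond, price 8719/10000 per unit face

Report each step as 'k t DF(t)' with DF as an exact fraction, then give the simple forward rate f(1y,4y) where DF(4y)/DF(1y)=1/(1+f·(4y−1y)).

step 1 [1y] swap r/1=31/969: DF=(1 − 31/969·(0))/(1+31/969) = 969/1000 ≈ 0.969000
step 2 [2y] zero: DF = P = 4717/5000 ≈ 0.943400
step 3 [3y] zero: DF = P = 9309/10000 ≈ 0.930900
step 4 [4y] zero: DF = P = 1119/1250 ≈ 0.895200
step 5 [5y] zero: DF = P = 8719/10000 ≈ 0.871900

1 1 969/1000
2 2 4717/5000
3 3 9309/10000
4 4 1119/1250
5 5 8719/10000
f(1y,4y) = ((969/1000)/(1119/1250) − 1)/(3) = 41/1492 ≈ 2.7480%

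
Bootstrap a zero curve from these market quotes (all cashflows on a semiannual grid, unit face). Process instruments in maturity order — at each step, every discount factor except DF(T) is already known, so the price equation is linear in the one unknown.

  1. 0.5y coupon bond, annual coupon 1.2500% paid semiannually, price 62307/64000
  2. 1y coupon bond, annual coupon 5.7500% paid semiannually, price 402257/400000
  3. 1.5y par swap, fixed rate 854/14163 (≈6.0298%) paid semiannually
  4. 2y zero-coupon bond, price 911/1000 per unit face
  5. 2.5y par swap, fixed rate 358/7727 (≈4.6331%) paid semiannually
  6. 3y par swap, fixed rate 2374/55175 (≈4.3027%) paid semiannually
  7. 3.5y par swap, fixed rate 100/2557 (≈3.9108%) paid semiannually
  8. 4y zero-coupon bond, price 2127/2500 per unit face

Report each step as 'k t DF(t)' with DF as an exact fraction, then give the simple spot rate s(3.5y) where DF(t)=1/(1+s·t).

step 1 [0.5y] bond c/2=1/160: DF=(62307/64000 − 1/160·(0))/(1+1/160) = 387/400 ≈ 0.967500
step 2 [1y] bond c/2=23/800: DF=(402257/400000 − 23/800·(0.967500))/(1+23/800) = 1901/2000 ≈ 0.950500
step 3 [1.5y] swap r/2=427/14163: DF=(1 − 427/14163·(0.967500+0.950500))/(1+427/14163) = 4573/5000 ≈ 0.914600
step 4 [2y] zero: DF = P = 911/1000 ≈ 0.911000
step 5 [2.5y] swap r/2=179/7727: DF=(1 − 179/7727·(0.967500+0.950500+0.914600+0.911000))/(1+179/7727) = 4463/5000 ≈ 0.892600
step 6 [3y] swap r/2=1187/55175: DF=(1 − 1187/55175·(0.967500+0.950500+0.914600+0.911000+0.892600))/(1+1187/55175) = 8813/10000 ≈ 0.881300
step 7 [3.5y] swap r/2=50/2557: DF=(1 − 50/2557·(0.967500+0.950500+0.914600+0.911000+0.892600+0.881300))/(1+50/2557) = 7/8 ≈ 0.875000
step 8 [4y] zero: DF = P = 2127/2500 ≈ 0.850800

1 1/2 387/400
2 1 1901/2000
3 3/2 4573/5000
4 2 911/1000
5 5/2 4463/5000
6 3 8813/10000
7 7/2 7/8
8 4 2127/2500
s(3.5y) = (1/(7/8) − 1)/(7/2) = 2/49 ≈ 4.0816%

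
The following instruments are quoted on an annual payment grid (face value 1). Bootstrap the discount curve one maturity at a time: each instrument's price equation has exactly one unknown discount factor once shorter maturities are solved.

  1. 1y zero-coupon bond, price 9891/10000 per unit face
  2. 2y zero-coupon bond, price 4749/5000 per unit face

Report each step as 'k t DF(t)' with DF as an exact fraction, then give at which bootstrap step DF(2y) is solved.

1 1 9891/10000
2 2 4749/5000
DF(2y) is solved at step 2

step 1 [1y] zero: DF = P = 9891/10000 ≈ 0.989100
step 2 [2y] zero: DF = P = 4749/5000 ≈ 0.949800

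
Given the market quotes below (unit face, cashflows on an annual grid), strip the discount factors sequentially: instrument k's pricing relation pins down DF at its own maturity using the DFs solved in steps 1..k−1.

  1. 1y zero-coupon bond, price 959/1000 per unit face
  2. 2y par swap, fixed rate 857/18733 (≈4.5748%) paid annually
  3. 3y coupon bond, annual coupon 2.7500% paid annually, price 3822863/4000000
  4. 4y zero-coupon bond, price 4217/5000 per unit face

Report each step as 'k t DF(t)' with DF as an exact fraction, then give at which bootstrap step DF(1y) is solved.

step 1 [1y] zero: DF = P = 959/1000 ≈ 0.959000
step 2 [2y] swap r/1=857/18733: DF=(1 − 857/18733·(0.959000))/(1+857/18733) = 9143/10000 ≈ 0.914300
step 3 [3y] bond c/1=11/400: DF=(3822863/4000000 − 11/400·(0.959000+0.914300))/(1+11/400) = 22/25 ≈ 0.880000
step 4 [4y] zero: DF = P = 4217/5000 ≈ 0.843400

1 1 959/1000
2 2 9143/10000
3 3 22/25
4 4 4217/5000
DF(1y) is solved at step 1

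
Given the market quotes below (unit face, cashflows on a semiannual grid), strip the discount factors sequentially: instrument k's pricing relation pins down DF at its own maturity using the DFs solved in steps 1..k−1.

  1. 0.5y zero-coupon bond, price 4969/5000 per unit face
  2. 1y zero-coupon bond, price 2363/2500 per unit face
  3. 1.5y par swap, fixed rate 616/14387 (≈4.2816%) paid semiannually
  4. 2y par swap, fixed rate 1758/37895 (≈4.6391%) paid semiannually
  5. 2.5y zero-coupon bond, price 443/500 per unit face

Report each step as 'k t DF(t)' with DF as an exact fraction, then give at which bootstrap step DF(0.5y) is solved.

1 1/2 4969/5000
2 1 2363/2500
3 3/2 1173/1250
4 2 9121/10000
5 5/2 443/500
DF(0.5y) is solved at step 1

step 1 [0.5y] zero: DF = P = 4969/5000 ≈ 0.993800
step 2 [1y] zero: DF = P = 2363/2500 ≈ 0.945200
step 3 [1.5y] swap r/2=308/14387: DF=(1 − 308/14387·(0.993800+0.945200))/(1+308/14387) = 1173/1250 ≈ 0.938400
step 4 [2y] swap r/2=879/37895: DF=(1 − 879/37895·(0.993800+0.945200+0.938400))/(1+879/37895) = 9121/10000 ≈ 0.912100
step 5 [2.5y] zero: DF = P = 443/500 ≈ 0.886000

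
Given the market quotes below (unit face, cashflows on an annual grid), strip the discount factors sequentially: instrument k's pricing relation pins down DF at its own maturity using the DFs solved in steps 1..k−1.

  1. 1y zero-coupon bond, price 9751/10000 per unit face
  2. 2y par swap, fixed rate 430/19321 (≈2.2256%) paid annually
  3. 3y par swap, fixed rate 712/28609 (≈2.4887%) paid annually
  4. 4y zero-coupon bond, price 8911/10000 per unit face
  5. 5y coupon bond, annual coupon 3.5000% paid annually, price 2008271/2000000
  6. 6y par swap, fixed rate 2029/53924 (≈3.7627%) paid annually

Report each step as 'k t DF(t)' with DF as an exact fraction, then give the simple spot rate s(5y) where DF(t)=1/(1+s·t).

step 1 [1y] zero: DF = P = 9751/10000 ≈ 0.975100
step 2 [2y] swap r/1=430/19321: DF=(1 − 430/19321·(0.975100))/(1+430/19321) = 957/1000 ≈ 0.957000
step 3 [3y] swap r/1=712/28609: DF=(1 − 712/28609·(0.975100+0.957000))/(1+712/28609) = 1161/1250 ≈ 0.928800
step 4 [4y] zero: DF = P = 8911/10000 ≈ 0.891100
step 5 [5y] bond c/1=7/200: DF=(2008271/2000000 − 7/200·(0.975100+0.957000+0.928800+0.891100))/(1+7/200) = 8433/10000 ≈ 0.843300
step 6 [6y] swap r/1=2029/53924: DF=(1 − 2029/53924·(0.975100+0.957000+0.928800+0.891100+0.843300))/(1+2029/53924) = 7971/10000 ≈ 0.797100

1 1 9751/10000
2 2 957/1000
3 3 1161/1250
4 4 8911/10000
5 5 8433/10000
6 6 7971/10000
s(5y) = (1/(8433/10000) − 1)/(5) = 1567/42165 ≈ 3.7164%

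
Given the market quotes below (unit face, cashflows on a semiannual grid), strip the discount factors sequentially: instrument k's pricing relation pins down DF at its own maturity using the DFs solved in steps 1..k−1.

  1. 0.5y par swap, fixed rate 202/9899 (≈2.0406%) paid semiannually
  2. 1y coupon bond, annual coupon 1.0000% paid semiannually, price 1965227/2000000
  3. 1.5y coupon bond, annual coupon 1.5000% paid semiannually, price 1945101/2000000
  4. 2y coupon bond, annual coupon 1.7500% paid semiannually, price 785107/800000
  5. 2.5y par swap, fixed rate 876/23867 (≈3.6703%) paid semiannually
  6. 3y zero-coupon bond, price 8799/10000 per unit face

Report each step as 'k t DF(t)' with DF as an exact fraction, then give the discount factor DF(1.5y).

1 1/2 9899/10000
2 1 608/625
3 3/2 9507/10000
4 2 2369/2500
5 5/2 2281/2500
6 3 8799/10000
DF(1.5y) = 9507/10000 ≈ 0.950700

step 1 [0.5y] swap r/2=101/9899: DF=(1 − 101/9899·(0))/(1+101/9899) = 9899/10000 ≈ 0.989900
step 2 [1y] bond c/2=1/200: DF=(1965227/2000000 − 1/200·(0.989900))/(1+1/200) = 608/625 ≈ 0.972800
step 3 [1.5y] bond c/2=3/400: DF=(1945101/2000000 − 3/400·(0.989900+0.972800))/(1+3/400) = 9507/10000 ≈ 0.950700
step 4 [2y] bond c/2=7/800: DF=(785107/800000 − 7/800·(0.989900+0.972800+0.950700))/(1+7/800) = 2369/2500 ≈ 0.947600
step 5 [2.5y] swap r/2=438/23867: DF=(1 − 438/23867·(0.989900+0.972800+0.950700+0.947600))/(1+438/23867) = 2281/2500 ≈ 0.912400
step 6 [3y] zero: DF = P = 8799/10000 ≈ 0.879900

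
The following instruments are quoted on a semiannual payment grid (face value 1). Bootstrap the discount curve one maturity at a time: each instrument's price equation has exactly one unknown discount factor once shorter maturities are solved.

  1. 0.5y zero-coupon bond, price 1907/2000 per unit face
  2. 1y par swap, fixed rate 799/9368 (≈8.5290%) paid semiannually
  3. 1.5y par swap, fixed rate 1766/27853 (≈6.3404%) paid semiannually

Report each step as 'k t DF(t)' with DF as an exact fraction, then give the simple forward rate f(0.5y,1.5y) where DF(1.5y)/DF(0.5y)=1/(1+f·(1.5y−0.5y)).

1 1/2 1907/2000
2 1 9201/10000
3 3/2 9117/10000
f(0.5y,1.5y) = ((1907/2000)/(9117/10000) − 1)/(1) = 418/9117 ≈ 4.5848%

step 1 [0.5y] zero: DF = P = 1907/2000 ≈ 0.953500
step 2 [1y] swap r/2=799/18736: DF=(1 − 799/18736·(0.953500))/(1+799/18736) = 9201/10000 ≈ 0.920100
step 3 [1.5y] swap r/2=883/27853: DF=(1 − 883/27853·(0.953500+0.920100))/(1+883/27853) = 9117/10000 ≈ 0.911700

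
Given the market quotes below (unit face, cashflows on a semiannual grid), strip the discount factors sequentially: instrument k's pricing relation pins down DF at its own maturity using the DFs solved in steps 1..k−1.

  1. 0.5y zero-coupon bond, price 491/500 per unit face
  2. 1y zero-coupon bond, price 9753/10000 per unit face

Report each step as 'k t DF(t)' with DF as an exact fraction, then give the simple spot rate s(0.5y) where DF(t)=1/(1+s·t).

step 1 [0.5y] zero: DF = P = 491/500 ≈ 0.982000
step 2 [1y] zero: DF = P = 9753/10000 ≈ 0.975300

1 1/2 491/500
2 1 9753/10000
s(0.5y) = (1/(491/500) − 1)/(1/2) = 18/491 ≈ 3.6660%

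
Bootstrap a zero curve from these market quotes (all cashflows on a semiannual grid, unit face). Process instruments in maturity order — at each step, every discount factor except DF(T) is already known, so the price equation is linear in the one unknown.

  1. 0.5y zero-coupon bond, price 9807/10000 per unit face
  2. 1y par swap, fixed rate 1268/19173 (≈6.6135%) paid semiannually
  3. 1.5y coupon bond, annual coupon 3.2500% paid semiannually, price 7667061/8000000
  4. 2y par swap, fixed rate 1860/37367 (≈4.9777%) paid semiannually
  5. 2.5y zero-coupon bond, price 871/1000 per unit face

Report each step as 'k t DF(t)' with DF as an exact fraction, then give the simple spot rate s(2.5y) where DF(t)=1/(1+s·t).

step 1 [0.5y] zero: DF = P = 9807/10000 ≈ 0.980700
step 2 [1y] swap r/2=634/19173: DF=(1 − 634/19173·(0.980700))/(1+634/19173) = 4683/5000 ≈ 0.936600
step 3 [1.5y] bond c/2=13/800: DF=(7667061/8000000 − 13/800·(0.980700+0.936600))/(1+13/800) = 2281/2500 ≈ 0.912400
step 4 [2y] swap r/2=930/37367: DF=(1 − 930/37367·(0.980700+0.936600+0.912400))/(1+930/37367) = 907/1000 ≈ 0.907000
step 5 [2.5y] zero: DF = P = 871/1000 ≈ 0.871000

1 1/2 9807/10000
2 1 4683/5000
3 3/2 2281/2500
4 2 907/1000
5 5/2 871/1000
s(2.5y) = (1/(871/1000) − 1)/(5/2) = 258/4355 ≈ 5.9242%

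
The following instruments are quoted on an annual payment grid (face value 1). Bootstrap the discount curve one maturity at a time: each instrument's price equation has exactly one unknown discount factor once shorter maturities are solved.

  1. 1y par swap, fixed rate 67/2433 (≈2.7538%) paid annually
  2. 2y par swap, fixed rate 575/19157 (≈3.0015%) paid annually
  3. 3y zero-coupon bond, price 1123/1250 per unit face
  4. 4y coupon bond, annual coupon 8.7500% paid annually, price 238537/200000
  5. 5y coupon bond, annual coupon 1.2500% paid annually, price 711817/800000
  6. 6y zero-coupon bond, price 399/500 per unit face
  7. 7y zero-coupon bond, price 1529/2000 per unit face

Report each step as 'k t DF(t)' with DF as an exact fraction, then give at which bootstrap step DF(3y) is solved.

step 1 [1y] swap r/1=67/2433: DF=(1 − 67/2433·(0))/(1+67/2433) = 2433/2500 ≈ 0.973200
step 2 [2y] swap r/1=575/19157: DF=(1 − 575/19157·(0.973200))/(1+575/19157) = 377/400 ≈ 0.942500
step 3 [3y] zero: DF = P = 1123/1250 ≈ 0.898400
step 4 [4y] bond c/1=7/80: DF=(238537/200000 − 7/80·(0.973200+0.942500+0.898400))/(1+7/80) = 8703/10000 ≈ 0.870300
step 5 [5y] bond c/1=1/80: DF=(711817/800000 − 1/80·(0.973200+0.942500+0.898400+0.870300))/(1+1/80) = 8333/10000 ≈ 0.833300
step 6 [6y] zero: DF = P = 399/500 ≈ 0.798000
step 7 [7y] zero: DF = P = 1529/2000 ≈ 0.764500

1 1 2433/2500
2 2 377/400
3 3 1123/1250
4 4 8703/10000
5 5 8333/10000
6 6 399/500
7 7 1529/2000
DF(3y) is solved at step 3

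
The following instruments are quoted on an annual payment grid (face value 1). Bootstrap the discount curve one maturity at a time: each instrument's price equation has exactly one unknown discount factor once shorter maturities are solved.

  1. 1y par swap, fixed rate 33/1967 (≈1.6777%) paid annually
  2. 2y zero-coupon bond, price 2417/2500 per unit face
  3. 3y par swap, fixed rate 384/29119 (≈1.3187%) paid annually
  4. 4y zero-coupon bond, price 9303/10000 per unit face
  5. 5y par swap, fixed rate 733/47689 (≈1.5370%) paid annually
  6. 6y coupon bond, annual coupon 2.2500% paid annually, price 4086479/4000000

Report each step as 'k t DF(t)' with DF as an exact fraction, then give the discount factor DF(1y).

step 1 [1y] swap r/1=33/1967: DF=(1 − 33/1967·(0))/(1+33/1967) = 1967/2000 ≈ 0.983500
step 2 [2y] zero: DF = P = 2417/2500 ≈ 0.966800
step 3 [3y] swap r/1=384/29119: DF=(1 − 384/29119·(0.983500+0.966800))/(1+384/29119) = 601/625 ≈ 0.961600
step 4 [4y] zero: DF = P = 9303/10000 ≈ 0.930300
step 5 [5y] swap r/1=733/47689: DF=(1 − 733/47689·(0.983500+0.966800+0.961600+0.930300))/(1+733/47689) = 9267/10000 ≈ 0.926700
step 6 [6y] bond c/1=9/400: DF=(4086479/4000000 − 9/400·(0.983500+0.966800+0.961600+0.930300+0.926700))/(1+9/400) = 4471/5000 ≈ 0.894200

1 1 1967/2000
2 2 2417/2500
3 3 601/625
4 4 9303/10000
5 5 9267/10000
6 6 4471/5000
DF(1y) = 1967/2000 ≈ 0.983500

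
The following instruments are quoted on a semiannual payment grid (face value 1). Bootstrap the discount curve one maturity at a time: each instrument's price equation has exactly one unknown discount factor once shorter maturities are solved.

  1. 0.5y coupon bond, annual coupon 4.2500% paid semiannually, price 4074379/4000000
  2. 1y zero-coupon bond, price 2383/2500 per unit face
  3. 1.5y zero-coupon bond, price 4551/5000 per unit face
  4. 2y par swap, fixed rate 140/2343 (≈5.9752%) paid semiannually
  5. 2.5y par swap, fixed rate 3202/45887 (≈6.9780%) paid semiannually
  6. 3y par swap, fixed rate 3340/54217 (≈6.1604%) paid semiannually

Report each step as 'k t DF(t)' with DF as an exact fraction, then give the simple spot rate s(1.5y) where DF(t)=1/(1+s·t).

1 1/2 4987/5000
2 1 2383/2500
3 3/2 4551/5000
4 2 111/125
5 5/2 8399/10000
6 3 833/1000
s(1.5y) = (1/(4551/5000) − 1)/(3/2) = 898/13653 ≈ 6.5773%

step 1 [0.5y] bond c/2=17/800: DF=(4074379/4000000 − 17/800·(0))/(1+17/800) = 4987/5000 ≈ 0.997400
step 2 [1y] zero: DF = P = 2383/2500 ≈ 0.953200
step 3 [1.5y] zero: DF = P = 4551/5000 ≈ 0.910200
step 4 [2y] swap r/2=70/2343: DF=(1 − 70/2343·(0.997400+0.953200+0.910200))/(1+70/2343) = 111/125 ≈ 0.888000
step 5 [2.5y] swap r/2=1601/45887: DF=(1 − 1601/45887·(0.997400+0.953200+0.910200+0.888000))/(1+1601/45887) = 8399/10000 ≈ 0.839900
step 6 [3y] swap r/2=1670/54217: DF=(1 − 1670/54217·(0.997400+0.953200+0.910200+0.888000+0.839900))/(1+1670/54217) = 833/1000 ≈ 0.833000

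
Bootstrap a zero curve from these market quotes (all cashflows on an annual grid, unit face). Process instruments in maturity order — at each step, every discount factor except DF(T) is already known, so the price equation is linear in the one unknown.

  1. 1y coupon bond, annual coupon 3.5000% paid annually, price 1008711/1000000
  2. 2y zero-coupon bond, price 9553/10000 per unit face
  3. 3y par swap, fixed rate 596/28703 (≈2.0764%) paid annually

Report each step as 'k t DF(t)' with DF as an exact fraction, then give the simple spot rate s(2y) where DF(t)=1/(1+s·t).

1 1 4873/5000
2 2 9553/10000
3 3 2351/2500
s(2y) = (1/(9553/10000) − 1)/(2) = 447/19106 ≈ 2.3396%

step 1 [1y] bond c/1=7/200: DF=(1008711/1000000 − 7/200·(0))/(1+7/200) = 4873/5000 ≈ 0.974600
step 2 [2y] zero: DF = P = 9553/10000 ≈ 0.955300
step 3 [3y] swap r/1=596/28703: DF=(1 − 596/28703·(0.974600+0.955300))/(1+596/28703) = 2351/2500 ≈ 0.940400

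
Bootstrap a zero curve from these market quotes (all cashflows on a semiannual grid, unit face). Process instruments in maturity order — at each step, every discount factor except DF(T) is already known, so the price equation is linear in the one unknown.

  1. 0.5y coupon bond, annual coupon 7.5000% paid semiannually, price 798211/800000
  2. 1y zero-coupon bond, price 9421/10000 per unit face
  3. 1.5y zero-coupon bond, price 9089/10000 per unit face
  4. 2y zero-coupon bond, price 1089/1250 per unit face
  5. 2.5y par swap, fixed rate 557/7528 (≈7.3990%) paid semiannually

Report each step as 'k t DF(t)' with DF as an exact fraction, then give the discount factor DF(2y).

step 1 [0.5y] bond c/2=3/80: DF=(798211/800000 − 3/80·(0))/(1+3/80) = 9617/10000 ≈ 0.961700
step 2 [1y] zero: DF = P = 9421/10000 ≈ 0.942100
step 3 [1.5y] zero: DF = P = 9089/10000 ≈ 0.908900
step 4 [2y] zero: DF = P = 1089/1250 ≈ 0.871200
step 5 [2.5y] swap r/2=557/15056: DF=(1 − 557/15056·(0.961700+0.942100+0.908900+0.871200))/(1+557/15056) = 8329/10000 ≈ 0.832900

1 1/2 9617/10000
2 1 9421/10000
3 3/2 9089/10000
4 2 1089/1250
5 5/2 8329/10000
DF(2y) = 1089/1250 ≈ 0.871200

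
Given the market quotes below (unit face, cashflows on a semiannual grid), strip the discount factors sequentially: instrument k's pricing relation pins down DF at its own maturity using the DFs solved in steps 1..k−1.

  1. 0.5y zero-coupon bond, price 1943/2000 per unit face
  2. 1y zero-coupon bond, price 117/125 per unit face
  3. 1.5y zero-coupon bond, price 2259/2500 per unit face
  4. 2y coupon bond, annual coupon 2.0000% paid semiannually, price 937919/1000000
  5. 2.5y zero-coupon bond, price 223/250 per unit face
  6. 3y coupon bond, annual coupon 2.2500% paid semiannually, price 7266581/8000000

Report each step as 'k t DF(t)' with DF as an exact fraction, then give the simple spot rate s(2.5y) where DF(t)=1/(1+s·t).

step 1 [0.5y] zero: DF = P = 1943/2000 ≈ 0.971500
step 2 [1y] zero: DF = P = 117/125 ≈ 0.936000
step 3 [1.5y] zero: DF = P = 2259/2500 ≈ 0.903600
step 4 [2y] bond c/2=1/100: DF=(937919/1000000 − 1/100·(0.971500+0.936000+0.903600))/(1+1/100) = 563/625 ≈ 0.900800
step 5 [2.5y] zero: DF = P = 223/250 ≈ 0.892000
step 6 [3y] bond c/2=9/800: DF=(7266581/8000000 − 9/800·(0.971500+0.936000+0.903600+0.900800+0.892000))/(1+9/800) = 847/1000 ≈ 0.847000

1 1/2 1943/2000
2 1 117/125
3 3/2 2259/2500
4 2 563/625
5 5/2 223/250
6 3 847/1000
s(2.5y) = (1/(223/250) − 1)/(5/2) = 54/1115 ≈ 4.8430%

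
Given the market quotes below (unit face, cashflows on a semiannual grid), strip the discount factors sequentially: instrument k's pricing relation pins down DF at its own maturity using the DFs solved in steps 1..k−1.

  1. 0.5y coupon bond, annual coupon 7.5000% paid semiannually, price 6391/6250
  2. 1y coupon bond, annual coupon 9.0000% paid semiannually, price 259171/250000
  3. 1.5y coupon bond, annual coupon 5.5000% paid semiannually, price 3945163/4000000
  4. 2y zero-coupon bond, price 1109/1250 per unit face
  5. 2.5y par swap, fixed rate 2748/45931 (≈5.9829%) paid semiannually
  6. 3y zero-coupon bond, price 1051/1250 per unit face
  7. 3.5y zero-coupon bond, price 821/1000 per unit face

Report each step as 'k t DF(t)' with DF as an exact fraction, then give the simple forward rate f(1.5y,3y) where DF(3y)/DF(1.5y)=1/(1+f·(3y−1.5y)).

1 1/2 616/625
2 1 1187/1250
3 3/2 9081/10000
4 2 1109/1250
5 5/2 4313/5000
6 3 1051/1250
7 7/2 821/1000
f(1.5y,3y) = ((9081/10000)/(1051/1250) − 1)/(3/2) = 673/12612 ≈ 5.3362%

step 1 [0.5y] bond c/2=3/80: DF=(6391/6250 − 3/80·(0))/(1+3/80) = 616/625 ≈ 0.985600
step 2 [1y] bond c/2=9/200: DF=(259171/250000 − 9/200·(0.985600))/(1+9/200) = 1187/1250 ≈ 0.949600
step 3 [1.5y] bond c/2=11/400: DF=(3945163/4000000 − 11/400·(0.985600+0.949600))/(1+11/400) = 9081/10000 ≈ 0.908100
step 4 [2y] zero: DF = P = 1109/1250 ≈ 0.887200
step 5 [2.5y] swap r/2=1374/45931: DF=(1 − 1374/45931·(0.985600+0.949600+0.908100+0.887200))/(1+1374/45931) = 4313/5000 ≈ 0.862600
step 6 [3y] zero: DF = P = 1051/1250 ≈ 0.840800
step 7 [3.5y] zero: DF = P = 821/1000 ≈ 0.821000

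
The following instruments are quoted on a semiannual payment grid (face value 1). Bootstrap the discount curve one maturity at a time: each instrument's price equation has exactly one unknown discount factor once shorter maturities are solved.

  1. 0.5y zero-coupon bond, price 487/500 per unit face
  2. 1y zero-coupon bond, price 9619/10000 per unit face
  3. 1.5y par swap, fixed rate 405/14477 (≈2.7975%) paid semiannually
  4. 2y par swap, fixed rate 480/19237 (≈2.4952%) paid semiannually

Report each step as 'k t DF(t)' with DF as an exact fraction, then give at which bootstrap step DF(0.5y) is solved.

step 1 [0.5y] zero: DF = P = 487/500 ≈ 0.974000
step 2 [1y] zero: DF = P = 9619/10000 ≈ 0.961900
step 3 [1.5y] swap r/2=405/28954: DF=(1 − 405/28954·(0.974000+0.961900))/(1+405/28954) = 1919/2000 ≈ 0.959500
step 4 [2y] swap r/2=240/19237: DF=(1 − 240/19237·(0.974000+0.961900+0.959500))/(1+240/19237) = 119/125 ≈ 0.952000

1 1/2 487/500
2 1 9619/10000
3 3/2 1919/2000
4 2 119/125
DF(0.5y) is solved at step 1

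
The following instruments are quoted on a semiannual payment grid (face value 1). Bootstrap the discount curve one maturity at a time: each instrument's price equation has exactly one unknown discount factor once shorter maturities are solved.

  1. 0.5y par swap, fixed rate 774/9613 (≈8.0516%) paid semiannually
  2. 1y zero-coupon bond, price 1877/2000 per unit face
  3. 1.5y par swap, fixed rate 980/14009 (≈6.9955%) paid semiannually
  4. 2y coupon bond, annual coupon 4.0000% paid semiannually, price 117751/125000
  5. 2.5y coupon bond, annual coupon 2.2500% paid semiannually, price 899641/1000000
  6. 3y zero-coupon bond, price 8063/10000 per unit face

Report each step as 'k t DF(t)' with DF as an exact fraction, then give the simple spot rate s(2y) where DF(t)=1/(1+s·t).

step 1 [0.5y] swap r/2=387/9613: DF=(1 − 387/9613·(0))/(1+387/9613) = 9613/10000 ≈ 0.961300
step 2 [1y] zero: DF = P = 1877/2000 ≈ 0.938500
step 3 [1.5y] swap r/2=490/14009: DF=(1 − 490/14009·(0.961300+0.938500))/(1+490/14009) = 451/500 ≈ 0.902000
step 4 [2y] bond c/2=1/50: DF=(117751/125000 − 1/50·(0.961300+0.938500+0.902000))/(1+1/50) = 4343/5000 ≈ 0.868600
step 5 [2.5y] bond c/2=9/800: DF=(899641/1000000 − 9/800·(0.961300+0.938500+0.902000+0.868600))/(1+9/800) = 1061/1250 ≈ 0.848800
step 6 [3y] zero: DF = P = 8063/10000 ≈ 0.806300

1 1/2 9613/10000
2 1 1877/2000
3 3/2 451/500
4 2 4343/5000
5 5/2 1061/1250
6 3 8063/10000
s(2y) = (1/(4343/5000) − 1)/(2) = 657/8686 ≈ 7.5639%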